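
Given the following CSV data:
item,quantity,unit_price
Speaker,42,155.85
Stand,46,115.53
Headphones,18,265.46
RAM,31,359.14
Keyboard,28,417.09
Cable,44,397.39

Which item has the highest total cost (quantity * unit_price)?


Computing row totals:
  Speaker: 6545.7
  Stand: 5314.38
  Headphones: 4778.28
  RAM: 11133.34
  Keyboard: 11678.52
  Cable: 17485.16
Maximum: Cable (17485.16)

ANSWER: Cable


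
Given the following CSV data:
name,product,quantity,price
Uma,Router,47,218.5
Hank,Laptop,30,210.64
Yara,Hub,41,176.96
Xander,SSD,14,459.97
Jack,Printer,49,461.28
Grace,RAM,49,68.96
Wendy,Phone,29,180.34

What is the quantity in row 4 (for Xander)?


Row 4: Xander
Column 'quantity' = 14

ANSWER: 14


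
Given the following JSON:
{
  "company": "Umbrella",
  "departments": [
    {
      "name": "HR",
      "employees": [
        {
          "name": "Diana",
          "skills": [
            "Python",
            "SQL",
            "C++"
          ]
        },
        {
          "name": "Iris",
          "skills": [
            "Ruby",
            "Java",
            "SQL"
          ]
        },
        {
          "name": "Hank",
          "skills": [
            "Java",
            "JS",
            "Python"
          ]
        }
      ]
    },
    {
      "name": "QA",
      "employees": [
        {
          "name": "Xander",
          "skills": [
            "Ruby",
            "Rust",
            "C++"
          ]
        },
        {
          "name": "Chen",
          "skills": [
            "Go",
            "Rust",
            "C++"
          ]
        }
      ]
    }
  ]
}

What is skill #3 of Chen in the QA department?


Path: departments[1].employees[1].skills[2]
Value: C++

ANSWER: C++


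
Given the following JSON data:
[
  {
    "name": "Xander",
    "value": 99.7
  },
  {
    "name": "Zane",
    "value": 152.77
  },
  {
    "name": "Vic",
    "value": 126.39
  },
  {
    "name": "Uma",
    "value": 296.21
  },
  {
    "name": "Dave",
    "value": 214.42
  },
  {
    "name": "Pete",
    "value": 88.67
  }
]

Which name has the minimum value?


Comparing values:
  Xander: 99.7
  Zane: 152.77
  Vic: 126.39
  Uma: 296.21
  Dave: 214.42
  Pete: 88.67
Minimum: Pete (88.67)

ANSWER: Pete


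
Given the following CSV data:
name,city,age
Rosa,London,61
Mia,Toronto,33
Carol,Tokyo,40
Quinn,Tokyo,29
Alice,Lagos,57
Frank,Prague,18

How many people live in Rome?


Scanning city column for 'Rome':
Total matches: 0

ANSWER: 0


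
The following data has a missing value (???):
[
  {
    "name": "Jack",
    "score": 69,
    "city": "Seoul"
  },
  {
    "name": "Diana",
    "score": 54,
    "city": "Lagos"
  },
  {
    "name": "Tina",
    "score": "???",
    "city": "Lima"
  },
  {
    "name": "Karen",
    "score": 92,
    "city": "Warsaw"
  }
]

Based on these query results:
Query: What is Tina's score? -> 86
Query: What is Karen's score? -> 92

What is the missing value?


The missing value is Tina's score
From query: Tina's score = 86

ANSWER: 86


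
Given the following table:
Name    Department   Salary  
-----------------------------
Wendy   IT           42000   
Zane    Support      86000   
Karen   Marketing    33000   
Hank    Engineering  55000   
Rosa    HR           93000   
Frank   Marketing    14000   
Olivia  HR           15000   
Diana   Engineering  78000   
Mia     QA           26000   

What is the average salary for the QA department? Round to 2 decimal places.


QA department members:
  Mia: 26000
Sum = 26000
Count = 1
Average = 26000 / 1 = 26000.00

ANSWER: 26000.00


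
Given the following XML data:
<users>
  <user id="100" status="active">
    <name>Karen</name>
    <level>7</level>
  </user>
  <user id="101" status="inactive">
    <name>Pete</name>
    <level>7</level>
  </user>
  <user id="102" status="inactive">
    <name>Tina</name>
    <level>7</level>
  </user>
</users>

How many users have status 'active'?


Counting users with status='active':
  Karen (id=100) -> MATCH
Count: 1

ANSWER: 1


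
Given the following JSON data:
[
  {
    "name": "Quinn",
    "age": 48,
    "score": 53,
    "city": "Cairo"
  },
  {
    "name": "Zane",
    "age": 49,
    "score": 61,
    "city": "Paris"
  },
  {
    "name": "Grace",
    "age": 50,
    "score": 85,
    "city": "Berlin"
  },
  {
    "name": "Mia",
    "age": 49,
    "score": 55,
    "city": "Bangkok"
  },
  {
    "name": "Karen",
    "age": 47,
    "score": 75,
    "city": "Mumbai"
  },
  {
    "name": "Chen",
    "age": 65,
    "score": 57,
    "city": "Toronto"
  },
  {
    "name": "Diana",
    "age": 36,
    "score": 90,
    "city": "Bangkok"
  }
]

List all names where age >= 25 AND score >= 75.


Checking both conditions:
  Quinn (age=48, score=53) -> no
  Zane (age=49, score=61) -> no
  Grace (age=50, score=85) -> YES
  Mia (age=49, score=55) -> no
  Karen (age=47, score=75) -> YES
  Chen (age=65, score=57) -> no
  Diana (age=36, score=90) -> YES


ANSWER: Grace, Karen, Diana


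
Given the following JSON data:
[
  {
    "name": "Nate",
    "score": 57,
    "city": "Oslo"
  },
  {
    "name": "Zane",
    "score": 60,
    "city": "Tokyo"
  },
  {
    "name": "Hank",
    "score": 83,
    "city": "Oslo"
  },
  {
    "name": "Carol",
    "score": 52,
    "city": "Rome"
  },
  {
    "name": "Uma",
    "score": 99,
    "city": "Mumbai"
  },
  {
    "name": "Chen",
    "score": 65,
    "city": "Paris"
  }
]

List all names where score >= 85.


Filtering records where score >= 85:
  Nate (score=57) -> no
  Zane (score=60) -> no
  Hank (score=83) -> no
  Carol (score=52) -> no
  Uma (score=99) -> YES
  Chen (score=65) -> no


ANSWER: Uma


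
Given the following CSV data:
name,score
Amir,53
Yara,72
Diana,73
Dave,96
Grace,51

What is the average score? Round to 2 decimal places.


Scores: 53, 72, 73, 96, 51
Sum = 345
Count = 5
Average = 345 / 5 = 69.00

ANSWER: 69.00


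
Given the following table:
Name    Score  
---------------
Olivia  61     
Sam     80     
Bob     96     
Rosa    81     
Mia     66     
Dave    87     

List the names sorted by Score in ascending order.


Sorting by Score (ascending):
  Olivia: 61
  Mia: 66
  Sam: 80
  Rosa: 81
  Dave: 87
  Bob: 96


ANSWER: Olivia, Mia, Sam, Rosa, Dave, Bob


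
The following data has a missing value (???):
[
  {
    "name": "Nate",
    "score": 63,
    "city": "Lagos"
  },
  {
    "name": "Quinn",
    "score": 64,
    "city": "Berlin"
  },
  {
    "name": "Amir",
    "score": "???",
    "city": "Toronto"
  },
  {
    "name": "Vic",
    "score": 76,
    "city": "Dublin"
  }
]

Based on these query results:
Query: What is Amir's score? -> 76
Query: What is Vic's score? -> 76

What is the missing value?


The missing value is Amir's score
From query: Amir's score = 76

ANSWER: 76


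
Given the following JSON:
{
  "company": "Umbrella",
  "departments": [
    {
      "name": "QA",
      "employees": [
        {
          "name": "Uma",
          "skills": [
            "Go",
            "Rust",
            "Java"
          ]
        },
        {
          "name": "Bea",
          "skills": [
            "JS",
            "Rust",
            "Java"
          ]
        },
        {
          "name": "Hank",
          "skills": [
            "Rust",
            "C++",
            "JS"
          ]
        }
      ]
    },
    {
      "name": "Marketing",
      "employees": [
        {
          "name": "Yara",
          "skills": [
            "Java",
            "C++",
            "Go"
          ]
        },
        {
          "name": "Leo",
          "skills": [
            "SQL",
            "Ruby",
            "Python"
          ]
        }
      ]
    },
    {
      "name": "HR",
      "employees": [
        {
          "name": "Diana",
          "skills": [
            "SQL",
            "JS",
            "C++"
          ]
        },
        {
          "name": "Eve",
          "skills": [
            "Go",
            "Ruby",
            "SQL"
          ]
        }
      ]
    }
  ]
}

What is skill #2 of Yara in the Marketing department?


Path: departments[1].employees[0].skills[1]
Value: C++

ANSWER: C++


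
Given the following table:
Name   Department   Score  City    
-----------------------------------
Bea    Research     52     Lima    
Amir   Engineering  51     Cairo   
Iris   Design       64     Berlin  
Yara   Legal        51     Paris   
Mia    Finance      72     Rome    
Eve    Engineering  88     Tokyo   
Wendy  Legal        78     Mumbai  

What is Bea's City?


Row 1: Bea
City = Lima

ANSWER: Lima


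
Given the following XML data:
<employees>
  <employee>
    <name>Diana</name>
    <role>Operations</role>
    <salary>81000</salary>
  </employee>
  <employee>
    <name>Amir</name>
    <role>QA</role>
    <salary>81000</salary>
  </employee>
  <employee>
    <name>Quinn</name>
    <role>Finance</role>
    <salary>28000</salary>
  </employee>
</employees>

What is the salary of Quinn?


Searching for <employee> with <name>Quinn</name>
Found at position 3
<salary>28000</salary>

ANSWER: 28000


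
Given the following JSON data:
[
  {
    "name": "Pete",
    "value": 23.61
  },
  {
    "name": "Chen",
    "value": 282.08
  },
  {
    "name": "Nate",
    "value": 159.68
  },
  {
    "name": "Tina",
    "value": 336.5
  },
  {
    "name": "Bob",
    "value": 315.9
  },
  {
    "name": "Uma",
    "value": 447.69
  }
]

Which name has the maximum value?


Comparing values:
  Pete: 23.61
  Chen: 282.08
  Nate: 159.68
  Tina: 336.5
  Bob: 315.9
  Uma: 447.69
Maximum: Uma (447.69)

ANSWER: Uma


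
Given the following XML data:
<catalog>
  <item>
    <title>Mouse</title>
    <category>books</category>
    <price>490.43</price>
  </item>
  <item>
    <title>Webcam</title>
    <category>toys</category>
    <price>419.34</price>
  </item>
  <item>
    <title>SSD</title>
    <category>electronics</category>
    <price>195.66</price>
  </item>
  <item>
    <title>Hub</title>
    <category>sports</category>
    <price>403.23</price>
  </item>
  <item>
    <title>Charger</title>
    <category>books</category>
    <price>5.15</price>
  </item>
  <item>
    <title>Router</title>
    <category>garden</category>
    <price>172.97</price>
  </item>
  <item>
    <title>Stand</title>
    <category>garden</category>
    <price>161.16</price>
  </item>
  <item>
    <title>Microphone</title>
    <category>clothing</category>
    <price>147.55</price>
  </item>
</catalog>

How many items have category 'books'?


Scanning <item> elements for <category>books</category>:
  Item 1: Mouse -> MATCH
  Item 5: Charger -> MATCH
Count: 2

ANSWER: 2


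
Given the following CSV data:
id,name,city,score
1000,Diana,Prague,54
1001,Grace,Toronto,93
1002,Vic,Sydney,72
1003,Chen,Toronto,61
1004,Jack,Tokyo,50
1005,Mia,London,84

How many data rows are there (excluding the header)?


Counting rows (excluding header):
Header: id,name,city,score
Data rows: 6

ANSWER: 6


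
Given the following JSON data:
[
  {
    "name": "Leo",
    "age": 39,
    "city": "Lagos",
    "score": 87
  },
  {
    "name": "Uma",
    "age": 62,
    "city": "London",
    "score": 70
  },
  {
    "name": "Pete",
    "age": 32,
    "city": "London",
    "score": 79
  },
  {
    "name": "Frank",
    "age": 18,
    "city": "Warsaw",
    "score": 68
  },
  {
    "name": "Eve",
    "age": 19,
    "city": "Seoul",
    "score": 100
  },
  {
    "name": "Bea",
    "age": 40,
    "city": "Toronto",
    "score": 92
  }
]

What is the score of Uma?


Looking up record where name = Uma
Record index: 1
Field 'score' = 70

ANSWER: 70


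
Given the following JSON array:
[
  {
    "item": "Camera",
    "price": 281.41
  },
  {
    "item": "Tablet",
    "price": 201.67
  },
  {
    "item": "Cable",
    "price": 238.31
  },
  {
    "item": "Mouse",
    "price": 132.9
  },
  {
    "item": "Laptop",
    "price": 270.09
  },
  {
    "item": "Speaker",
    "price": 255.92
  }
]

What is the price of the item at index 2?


Array index 2 -> Cable
price = 238.31

ANSWER: 238.31


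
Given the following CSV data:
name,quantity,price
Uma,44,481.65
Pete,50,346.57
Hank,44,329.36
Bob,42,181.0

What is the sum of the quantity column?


Values in 'quantity' column:
  Row 1: 44
  Row 2: 50
  Row 3: 44
  Row 4: 42
Sum = 44 + 50 + 44 + 42 = 180

ANSWER: 180


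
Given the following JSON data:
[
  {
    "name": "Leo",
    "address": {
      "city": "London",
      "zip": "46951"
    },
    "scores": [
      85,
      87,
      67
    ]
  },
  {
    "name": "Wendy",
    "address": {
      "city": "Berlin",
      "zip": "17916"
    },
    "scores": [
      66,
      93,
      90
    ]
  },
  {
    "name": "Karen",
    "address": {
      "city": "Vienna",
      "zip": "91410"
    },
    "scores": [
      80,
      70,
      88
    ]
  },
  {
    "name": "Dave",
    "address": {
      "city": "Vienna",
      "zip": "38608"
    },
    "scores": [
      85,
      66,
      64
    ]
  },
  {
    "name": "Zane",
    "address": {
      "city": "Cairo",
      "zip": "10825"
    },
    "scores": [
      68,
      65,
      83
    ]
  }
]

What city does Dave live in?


Path: records[3].address.city
Value: Vienna

ANSWER: Vienna


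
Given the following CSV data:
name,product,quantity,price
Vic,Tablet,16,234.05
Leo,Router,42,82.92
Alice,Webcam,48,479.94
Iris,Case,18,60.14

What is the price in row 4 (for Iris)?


Row 4: Iris
Column 'price' = 60.14

ANSWER: 60.14


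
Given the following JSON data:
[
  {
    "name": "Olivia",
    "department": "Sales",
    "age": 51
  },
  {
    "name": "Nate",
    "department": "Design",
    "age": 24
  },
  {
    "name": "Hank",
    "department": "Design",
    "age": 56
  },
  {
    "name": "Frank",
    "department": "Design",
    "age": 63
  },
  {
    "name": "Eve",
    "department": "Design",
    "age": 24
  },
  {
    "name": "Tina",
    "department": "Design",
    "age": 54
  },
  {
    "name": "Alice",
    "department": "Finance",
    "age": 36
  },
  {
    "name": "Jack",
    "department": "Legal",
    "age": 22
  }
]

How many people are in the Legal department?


Scanning records for department = Legal
  Record 7: Jack
Count: 1

ANSWER: 1


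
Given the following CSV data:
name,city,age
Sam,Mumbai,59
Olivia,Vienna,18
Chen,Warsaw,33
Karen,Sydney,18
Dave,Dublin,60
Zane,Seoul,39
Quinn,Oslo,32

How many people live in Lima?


Scanning city column for 'Lima':
Total matches: 0

ANSWER: 0


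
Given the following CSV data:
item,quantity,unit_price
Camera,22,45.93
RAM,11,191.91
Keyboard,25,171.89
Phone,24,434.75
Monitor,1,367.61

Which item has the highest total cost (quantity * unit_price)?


Computing row totals:
  Camera: 1010.46
  RAM: 2111.01
  Keyboard: 4297.25
  Phone: 10434.0
  Monitor: 367.61
Maximum: Phone (10434.0)

ANSWER: Phone


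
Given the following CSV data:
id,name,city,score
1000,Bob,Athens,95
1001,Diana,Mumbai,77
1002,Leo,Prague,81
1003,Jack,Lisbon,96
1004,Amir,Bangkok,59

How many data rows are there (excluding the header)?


Counting rows (excluding header):
Header: id,name,city,score
Data rows: 5

ANSWER: 5


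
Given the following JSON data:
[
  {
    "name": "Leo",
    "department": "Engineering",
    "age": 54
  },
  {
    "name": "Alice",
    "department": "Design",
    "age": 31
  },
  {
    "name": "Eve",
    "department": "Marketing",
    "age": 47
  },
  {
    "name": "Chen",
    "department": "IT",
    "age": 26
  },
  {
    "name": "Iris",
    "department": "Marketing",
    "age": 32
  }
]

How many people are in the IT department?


Scanning records for department = IT
  Record 3: Chen
Count: 1

ANSWER: 1


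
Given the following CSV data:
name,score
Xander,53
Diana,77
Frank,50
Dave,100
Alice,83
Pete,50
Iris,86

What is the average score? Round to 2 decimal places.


Scores: 53, 77, 50, 100, 83, 50, 86
Sum = 499
Count = 7
Average = 499 / 7 = 71.29

ANSWER: 71.29


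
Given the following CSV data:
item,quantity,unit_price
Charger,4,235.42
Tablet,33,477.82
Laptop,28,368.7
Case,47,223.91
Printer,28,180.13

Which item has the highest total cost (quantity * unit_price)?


Computing row totals:
  Charger: 941.68
  Tablet: 15768.06
  Laptop: 10323.6
  Case: 10523.77
  Printer: 5043.64
Maximum: Tablet (15768.06)

ANSWER: Tablet


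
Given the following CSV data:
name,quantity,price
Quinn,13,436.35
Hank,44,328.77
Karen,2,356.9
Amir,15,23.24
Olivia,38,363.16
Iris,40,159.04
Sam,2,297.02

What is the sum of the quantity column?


Values in 'quantity' column:
  Row 1: 13
  Row 2: 44
  Row 3: 2
  Row 4: 15
  Row 5: 38
  Row 6: 40
  Row 7: 2
Sum = 13 + 44 + 2 + 15 + 38 + 40 + 2 = 154

ANSWER: 154


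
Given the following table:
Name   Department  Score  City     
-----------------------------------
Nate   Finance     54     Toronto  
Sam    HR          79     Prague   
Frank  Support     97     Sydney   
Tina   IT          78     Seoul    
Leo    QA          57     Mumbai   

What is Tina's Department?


Row 4: Tina
Department = IT

ANSWER: IT


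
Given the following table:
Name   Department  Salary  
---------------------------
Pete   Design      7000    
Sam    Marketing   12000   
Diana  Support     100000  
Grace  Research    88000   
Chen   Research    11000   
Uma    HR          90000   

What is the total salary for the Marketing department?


Marketing department members:
  Sam: 12000
Total = 12000 = 12000

ANSWER: 12000


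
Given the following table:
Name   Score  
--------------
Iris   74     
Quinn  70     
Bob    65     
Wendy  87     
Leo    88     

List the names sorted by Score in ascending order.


Sorting by Score (ascending):
  Bob: 65
  Quinn: 70
  Iris: 74
  Wendy: 87
  Leo: 88


ANSWER: Bob, Quinn, Iris, Wendy, Leo


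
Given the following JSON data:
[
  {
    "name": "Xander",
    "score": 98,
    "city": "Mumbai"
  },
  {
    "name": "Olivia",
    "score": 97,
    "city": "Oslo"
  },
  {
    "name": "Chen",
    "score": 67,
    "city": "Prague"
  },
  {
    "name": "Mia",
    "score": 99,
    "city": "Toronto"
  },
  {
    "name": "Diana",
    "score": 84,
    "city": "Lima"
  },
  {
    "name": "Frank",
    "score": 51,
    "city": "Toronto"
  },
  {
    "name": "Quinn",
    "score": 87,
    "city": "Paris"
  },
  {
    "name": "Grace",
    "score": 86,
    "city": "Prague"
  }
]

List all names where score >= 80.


Filtering records where score >= 80:
  Xander (score=98) -> YES
  Olivia (score=97) -> YES
  Chen (score=67) -> no
  Mia (score=99) -> YES
  Diana (score=84) -> YES
  Frank (score=51) -> no
  Quinn (score=87) -> YES
  Grace (score=86) -> YES


ANSWER: Xander, Olivia, Mia, Diana, Quinn, Grace


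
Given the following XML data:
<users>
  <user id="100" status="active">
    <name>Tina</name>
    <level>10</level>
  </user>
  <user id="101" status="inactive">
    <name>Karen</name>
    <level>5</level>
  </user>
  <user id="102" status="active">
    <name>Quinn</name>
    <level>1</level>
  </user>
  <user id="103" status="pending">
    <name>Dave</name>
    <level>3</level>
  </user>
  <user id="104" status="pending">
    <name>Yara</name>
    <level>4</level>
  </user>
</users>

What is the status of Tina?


Finding user with name = Tina
user id="100" status="active"

ANSWER: active


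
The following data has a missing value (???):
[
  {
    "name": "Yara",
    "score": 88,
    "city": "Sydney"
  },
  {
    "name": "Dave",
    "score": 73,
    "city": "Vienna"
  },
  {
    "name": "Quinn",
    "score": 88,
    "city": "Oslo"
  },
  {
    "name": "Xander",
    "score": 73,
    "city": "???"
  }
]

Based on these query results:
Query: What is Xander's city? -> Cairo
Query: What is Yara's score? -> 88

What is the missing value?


The missing value is Xander's city
From query: Xander's city = Cairo

ANSWER: Cairo


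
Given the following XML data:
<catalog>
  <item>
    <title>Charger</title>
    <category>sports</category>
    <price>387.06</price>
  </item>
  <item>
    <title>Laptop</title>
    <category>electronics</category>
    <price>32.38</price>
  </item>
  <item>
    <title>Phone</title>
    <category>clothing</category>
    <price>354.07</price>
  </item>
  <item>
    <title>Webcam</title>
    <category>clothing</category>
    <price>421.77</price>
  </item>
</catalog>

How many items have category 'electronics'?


Scanning <item> elements for <category>electronics</category>:
  Item 2: Laptop -> MATCH
Count: 1

ANSWER: 1


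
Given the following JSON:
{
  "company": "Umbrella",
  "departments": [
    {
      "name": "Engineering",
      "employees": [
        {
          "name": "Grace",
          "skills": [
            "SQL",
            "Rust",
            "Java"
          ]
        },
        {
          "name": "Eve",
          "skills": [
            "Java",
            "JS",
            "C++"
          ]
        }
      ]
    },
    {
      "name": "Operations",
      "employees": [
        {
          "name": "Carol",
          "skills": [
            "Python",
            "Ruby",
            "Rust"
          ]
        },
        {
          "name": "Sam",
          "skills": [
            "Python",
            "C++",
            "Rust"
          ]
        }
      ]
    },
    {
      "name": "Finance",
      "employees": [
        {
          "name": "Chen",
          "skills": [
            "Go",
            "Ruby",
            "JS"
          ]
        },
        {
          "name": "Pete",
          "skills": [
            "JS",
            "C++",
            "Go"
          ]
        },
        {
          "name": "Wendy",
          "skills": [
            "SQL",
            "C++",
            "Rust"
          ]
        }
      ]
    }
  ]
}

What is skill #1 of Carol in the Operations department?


Path: departments[1].employees[0].skills[0]
Value: Python

ANSWER: Python


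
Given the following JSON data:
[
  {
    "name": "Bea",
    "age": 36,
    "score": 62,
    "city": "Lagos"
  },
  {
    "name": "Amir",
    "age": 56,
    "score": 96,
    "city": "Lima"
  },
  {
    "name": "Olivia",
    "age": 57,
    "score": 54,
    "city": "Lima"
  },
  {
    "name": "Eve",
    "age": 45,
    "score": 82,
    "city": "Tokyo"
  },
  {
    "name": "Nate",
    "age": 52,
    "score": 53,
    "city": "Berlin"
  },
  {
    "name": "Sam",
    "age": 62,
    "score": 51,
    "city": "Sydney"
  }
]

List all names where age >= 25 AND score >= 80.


Checking both conditions:
  Bea (age=36, score=62) -> no
  Amir (age=56, score=96) -> YES
  Olivia (age=57, score=54) -> no
  Eve (age=45, score=82) -> YES
  Nate (age=52, score=53) -> no
  Sam (age=62, score=51) -> no


ANSWER: Amir, Eve


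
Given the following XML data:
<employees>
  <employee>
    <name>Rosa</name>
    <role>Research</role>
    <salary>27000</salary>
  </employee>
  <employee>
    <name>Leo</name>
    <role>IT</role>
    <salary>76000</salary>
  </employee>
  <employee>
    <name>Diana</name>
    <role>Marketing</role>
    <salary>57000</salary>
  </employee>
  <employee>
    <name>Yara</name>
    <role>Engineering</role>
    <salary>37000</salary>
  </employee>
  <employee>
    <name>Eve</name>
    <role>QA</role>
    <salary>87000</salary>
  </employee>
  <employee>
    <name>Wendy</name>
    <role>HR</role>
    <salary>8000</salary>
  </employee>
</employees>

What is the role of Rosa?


Searching for <employee> with <name>Rosa</name>
Found at position 1
<role>Research</role>

ANSWER: Research


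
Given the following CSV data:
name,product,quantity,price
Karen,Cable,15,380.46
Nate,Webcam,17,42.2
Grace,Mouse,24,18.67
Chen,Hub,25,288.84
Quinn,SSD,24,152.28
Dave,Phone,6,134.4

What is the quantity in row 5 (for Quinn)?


Row 5: Quinn
Column 'quantity' = 24

ANSWER: 24


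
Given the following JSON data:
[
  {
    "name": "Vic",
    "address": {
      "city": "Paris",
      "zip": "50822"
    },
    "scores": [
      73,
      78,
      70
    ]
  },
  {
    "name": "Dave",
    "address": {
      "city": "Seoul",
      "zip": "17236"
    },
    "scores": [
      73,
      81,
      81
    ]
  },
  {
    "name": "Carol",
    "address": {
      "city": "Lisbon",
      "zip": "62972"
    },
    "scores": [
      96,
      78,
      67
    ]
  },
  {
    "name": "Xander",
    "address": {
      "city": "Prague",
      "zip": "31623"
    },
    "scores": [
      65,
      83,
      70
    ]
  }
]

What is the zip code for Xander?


Path: records[3].address.zip
Value: 31623

ANSWER: 31623


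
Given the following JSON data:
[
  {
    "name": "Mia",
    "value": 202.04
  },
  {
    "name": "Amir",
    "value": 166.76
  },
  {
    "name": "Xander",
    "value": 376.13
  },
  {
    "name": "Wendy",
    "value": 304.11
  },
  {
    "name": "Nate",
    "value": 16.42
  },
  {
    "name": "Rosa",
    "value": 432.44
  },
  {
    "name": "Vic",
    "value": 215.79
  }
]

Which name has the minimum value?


Comparing values:
  Mia: 202.04
  Amir: 166.76
  Xander: 376.13
  Wendy: 304.11
  Nate: 16.42
  Rosa: 432.44
  Vic: 215.79
Minimum: Nate (16.42)

ANSWER: Nate


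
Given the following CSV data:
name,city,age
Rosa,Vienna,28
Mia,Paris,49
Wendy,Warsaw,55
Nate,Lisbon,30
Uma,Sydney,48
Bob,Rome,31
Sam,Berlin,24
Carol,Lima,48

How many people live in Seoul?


Scanning city column for 'Seoul':
Total matches: 0

ANSWER: 0


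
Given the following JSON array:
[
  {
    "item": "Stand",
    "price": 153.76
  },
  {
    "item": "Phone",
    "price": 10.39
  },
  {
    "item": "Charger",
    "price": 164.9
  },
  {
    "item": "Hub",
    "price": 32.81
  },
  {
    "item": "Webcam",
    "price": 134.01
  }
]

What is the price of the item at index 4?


Array index 4 -> Webcam
price = 134.01

ANSWER: 134.01


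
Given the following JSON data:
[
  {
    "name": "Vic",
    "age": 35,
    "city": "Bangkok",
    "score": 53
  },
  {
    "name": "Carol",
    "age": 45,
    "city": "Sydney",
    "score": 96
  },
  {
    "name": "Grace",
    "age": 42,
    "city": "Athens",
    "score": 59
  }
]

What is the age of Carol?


Looking up record where name = Carol
Record index: 1
Field 'age' = 45

ANSWER: 45


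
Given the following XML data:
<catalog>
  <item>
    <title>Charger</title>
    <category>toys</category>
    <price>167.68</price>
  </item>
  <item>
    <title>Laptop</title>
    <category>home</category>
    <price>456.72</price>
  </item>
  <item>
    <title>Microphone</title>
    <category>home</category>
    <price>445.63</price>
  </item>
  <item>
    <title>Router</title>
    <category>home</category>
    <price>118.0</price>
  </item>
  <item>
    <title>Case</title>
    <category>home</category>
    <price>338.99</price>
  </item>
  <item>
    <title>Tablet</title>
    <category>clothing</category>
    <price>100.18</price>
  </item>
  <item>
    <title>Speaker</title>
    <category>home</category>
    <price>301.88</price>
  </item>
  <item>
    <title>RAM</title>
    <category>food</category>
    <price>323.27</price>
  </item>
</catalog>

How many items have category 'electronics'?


Scanning <item> elements for <category>electronics</category>:
Count: 0

ANSWER: 0


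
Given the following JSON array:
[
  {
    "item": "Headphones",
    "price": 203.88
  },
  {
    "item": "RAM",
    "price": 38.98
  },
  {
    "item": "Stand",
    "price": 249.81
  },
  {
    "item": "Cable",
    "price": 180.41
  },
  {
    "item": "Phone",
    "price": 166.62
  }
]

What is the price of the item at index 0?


Array index 0 -> Headphones
price = 203.88

ANSWER: 203.88


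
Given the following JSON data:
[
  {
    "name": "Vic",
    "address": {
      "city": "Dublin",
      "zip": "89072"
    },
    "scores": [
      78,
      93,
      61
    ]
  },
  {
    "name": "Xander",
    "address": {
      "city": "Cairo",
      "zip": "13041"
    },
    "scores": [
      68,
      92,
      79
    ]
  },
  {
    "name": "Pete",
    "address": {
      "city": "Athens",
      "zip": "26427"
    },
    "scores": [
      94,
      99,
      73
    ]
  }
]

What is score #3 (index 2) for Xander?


Path: records[1].scores[2]
Value: 79

ANSWER: 79


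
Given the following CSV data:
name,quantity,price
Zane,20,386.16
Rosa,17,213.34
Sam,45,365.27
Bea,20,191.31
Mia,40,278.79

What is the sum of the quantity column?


Values in 'quantity' column:
  Row 1: 20
  Row 2: 17
  Row 3: 45
  Row 4: 20
  Row 5: 40
Sum = 20 + 17 + 45 + 20 + 40 = 142

ANSWER: 142


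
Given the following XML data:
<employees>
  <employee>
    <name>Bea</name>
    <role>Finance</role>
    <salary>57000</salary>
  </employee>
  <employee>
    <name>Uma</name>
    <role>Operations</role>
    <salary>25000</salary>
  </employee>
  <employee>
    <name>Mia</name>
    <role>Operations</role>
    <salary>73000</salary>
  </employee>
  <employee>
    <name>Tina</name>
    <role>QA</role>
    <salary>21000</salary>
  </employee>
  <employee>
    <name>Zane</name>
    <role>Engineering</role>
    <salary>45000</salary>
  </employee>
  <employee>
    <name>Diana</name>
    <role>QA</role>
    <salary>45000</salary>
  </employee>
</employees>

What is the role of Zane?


Searching for <employee> with <name>Zane</name>
Found at position 5
<role>Engineering</role>

ANSWER: Engineering


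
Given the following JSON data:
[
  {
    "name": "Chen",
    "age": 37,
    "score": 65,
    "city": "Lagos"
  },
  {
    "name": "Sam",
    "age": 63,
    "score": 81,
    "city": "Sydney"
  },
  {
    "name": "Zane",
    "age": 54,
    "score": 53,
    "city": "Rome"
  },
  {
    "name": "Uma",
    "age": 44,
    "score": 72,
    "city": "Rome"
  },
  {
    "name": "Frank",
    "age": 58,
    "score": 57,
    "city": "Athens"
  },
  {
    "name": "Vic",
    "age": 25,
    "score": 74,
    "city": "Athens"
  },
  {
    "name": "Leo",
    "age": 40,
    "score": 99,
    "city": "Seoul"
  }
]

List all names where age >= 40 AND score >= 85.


Checking both conditions:
  Chen (age=37, score=65) -> no
  Sam (age=63, score=81) -> no
  Zane (age=54, score=53) -> no
  Uma (age=44, score=72) -> no
  Frank (age=58, score=57) -> no
  Vic (age=25, score=74) -> no
  Leo (age=40, score=99) -> YES


ANSWER: Leo


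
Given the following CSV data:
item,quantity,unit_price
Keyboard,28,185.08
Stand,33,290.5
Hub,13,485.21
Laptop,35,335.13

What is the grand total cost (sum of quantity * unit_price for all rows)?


Computing row totals:
  Keyboard: 28 * 185.08 = 5182.24
  Stand: 33 * 290.5 = 9586.5
  Hub: 13 * 485.21 = 6307.73
  Laptop: 35 * 335.13 = 11729.55
Grand total = 5182.24 + 9586.5 + 6307.73 + 11729.55 = 32806.02

ANSWER: 32806.02


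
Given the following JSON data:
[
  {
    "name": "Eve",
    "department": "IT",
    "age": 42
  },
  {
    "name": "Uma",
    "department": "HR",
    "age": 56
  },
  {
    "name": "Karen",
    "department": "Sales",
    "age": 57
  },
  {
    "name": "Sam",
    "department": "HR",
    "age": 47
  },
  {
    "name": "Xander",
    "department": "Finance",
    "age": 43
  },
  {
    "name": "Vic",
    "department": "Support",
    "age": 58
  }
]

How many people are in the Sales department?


Scanning records for department = Sales
  Record 2: Karen
Count: 1

ANSWER: 1


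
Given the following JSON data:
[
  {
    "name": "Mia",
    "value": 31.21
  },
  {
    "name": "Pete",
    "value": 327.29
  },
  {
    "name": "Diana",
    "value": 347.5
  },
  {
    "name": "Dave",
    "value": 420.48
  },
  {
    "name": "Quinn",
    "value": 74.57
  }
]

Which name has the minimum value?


Comparing values:
  Mia: 31.21
  Pete: 327.29
  Diana: 347.5
  Dave: 420.48
  Quinn: 74.57
Minimum: Mia (31.21)

ANSWER: Mia


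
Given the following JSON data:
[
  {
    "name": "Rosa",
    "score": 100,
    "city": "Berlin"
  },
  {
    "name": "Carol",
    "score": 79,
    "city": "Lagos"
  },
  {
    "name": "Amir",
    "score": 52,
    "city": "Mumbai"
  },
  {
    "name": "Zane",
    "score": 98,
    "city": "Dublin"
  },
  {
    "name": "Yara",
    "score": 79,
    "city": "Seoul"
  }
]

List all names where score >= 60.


Filtering records where score >= 60:
  Rosa (score=100) -> YES
  Carol (score=79) -> YES
  Amir (score=52) -> no
  Zane (score=98) -> YES
  Yara (score=79) -> YES


ANSWER: Rosa, Carol, Zane, Yara


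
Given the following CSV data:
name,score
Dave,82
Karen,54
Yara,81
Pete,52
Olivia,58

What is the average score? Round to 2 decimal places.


Scores: 82, 54, 81, 52, 58
Sum = 327
Count = 5
Average = 327 / 5 = 65.40

ANSWER: 65.40


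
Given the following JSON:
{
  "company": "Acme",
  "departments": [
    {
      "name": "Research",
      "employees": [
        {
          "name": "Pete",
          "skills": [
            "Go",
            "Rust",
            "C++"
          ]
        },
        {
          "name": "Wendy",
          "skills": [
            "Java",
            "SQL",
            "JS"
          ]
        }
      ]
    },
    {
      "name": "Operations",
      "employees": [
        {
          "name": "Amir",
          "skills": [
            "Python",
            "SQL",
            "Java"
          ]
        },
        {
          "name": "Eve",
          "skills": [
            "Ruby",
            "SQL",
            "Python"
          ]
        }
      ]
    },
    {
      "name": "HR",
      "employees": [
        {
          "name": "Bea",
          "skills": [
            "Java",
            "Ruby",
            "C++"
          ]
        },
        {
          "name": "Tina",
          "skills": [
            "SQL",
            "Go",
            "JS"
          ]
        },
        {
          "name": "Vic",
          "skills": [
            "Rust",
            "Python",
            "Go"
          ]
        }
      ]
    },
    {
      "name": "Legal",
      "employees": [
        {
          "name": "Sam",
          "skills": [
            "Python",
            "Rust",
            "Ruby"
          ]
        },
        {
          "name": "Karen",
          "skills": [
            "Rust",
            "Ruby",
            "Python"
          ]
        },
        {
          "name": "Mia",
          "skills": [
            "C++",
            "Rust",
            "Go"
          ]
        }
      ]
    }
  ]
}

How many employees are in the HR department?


Path: departments[2].employees
Count: 3

ANSWER: 3


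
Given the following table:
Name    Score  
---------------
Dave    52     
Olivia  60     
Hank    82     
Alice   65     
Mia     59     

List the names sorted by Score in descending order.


Sorting by Score (descending):
  Hank: 82
  Alice: 65
  Olivia: 60
  Mia: 59
  Dave: 52


ANSWER: Hank, Alice, Olivia, Mia, Dave


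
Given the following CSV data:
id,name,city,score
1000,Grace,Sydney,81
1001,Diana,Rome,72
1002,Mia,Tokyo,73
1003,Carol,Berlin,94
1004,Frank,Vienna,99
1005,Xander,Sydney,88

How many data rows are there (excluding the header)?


Counting rows (excluding header):
Header: id,name,city,score
Data rows: 6

ANSWER: 6


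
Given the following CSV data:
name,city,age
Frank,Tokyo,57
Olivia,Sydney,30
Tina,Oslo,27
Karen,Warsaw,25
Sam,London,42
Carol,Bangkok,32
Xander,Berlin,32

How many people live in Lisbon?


Scanning city column for 'Lisbon':
Total matches: 0

ANSWER: 0


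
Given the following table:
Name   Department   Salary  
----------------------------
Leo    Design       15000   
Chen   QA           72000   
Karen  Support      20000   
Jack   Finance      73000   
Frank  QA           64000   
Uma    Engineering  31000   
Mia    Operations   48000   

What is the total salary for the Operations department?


Operations department members:
  Mia: 48000
Total = 48000 = 48000

ANSWER: 48000


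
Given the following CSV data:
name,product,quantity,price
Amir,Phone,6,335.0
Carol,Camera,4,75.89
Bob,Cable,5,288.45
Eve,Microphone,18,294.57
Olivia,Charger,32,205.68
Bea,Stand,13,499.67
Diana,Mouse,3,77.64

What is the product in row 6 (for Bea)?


Row 6: Bea
Column 'product' = Stand

ANSWER: Stand


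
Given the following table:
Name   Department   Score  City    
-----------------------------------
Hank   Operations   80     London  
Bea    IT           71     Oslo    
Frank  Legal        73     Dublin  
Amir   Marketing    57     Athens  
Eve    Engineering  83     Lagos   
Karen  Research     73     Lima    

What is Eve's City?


Row 5: Eve
City = Lagos

ANSWER: Lagos


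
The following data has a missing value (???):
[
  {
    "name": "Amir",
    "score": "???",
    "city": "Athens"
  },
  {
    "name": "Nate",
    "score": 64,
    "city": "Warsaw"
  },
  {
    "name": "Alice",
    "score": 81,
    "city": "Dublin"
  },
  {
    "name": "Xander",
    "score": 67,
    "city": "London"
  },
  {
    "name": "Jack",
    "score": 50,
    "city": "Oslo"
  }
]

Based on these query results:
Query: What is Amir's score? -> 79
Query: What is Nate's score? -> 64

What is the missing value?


The missing value is Amir's score
From query: Amir's score = 79

ANSWER: 79


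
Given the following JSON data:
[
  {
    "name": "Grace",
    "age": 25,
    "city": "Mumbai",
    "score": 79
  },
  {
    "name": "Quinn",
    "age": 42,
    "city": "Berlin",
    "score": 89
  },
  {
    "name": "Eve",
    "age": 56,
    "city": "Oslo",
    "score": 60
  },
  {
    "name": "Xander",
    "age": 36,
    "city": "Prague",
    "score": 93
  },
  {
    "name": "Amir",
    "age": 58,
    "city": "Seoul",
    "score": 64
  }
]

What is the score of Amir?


Looking up record where name = Amir
Record index: 4
Field 'score' = 64

ANSWER: 64


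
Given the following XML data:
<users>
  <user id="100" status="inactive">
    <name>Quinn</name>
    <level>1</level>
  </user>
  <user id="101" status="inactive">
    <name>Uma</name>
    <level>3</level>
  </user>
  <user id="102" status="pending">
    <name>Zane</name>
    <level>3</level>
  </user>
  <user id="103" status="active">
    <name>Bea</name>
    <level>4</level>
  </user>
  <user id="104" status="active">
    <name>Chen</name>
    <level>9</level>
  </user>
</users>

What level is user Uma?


Finding user: Uma
<level>3</level>

ANSWER: 3


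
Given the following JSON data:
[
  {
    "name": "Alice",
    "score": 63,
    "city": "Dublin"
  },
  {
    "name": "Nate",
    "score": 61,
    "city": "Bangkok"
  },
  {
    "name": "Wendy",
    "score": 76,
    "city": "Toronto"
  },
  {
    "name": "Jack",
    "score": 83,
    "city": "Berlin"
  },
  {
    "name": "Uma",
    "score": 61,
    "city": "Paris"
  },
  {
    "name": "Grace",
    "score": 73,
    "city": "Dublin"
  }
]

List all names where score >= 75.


Filtering records where score >= 75:
  Alice (score=63) -> no
  Nate (score=61) -> no
  Wendy (score=76) -> YES
  Jack (score=83) -> YES
  Uma (score=61) -> no
  Grace (score=73) -> no


ANSWER: Wendy, Jack


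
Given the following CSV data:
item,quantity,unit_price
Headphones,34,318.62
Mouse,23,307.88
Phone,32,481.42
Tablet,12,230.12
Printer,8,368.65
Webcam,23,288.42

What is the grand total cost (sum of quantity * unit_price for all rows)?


Computing row totals:
  Headphones: 34 * 318.62 = 10833.08
  Mouse: 23 * 307.88 = 7081.24
  Phone: 32 * 481.42 = 15405.44
  Tablet: 12 * 230.12 = 2761.44
  Printer: 8 * 368.65 = 2949.2
  Webcam: 23 * 288.42 = 6633.66
Grand total = 10833.08 + 7081.24 + 15405.44 + 2761.44 + 2949.2 + 6633.66 = 45664.06

ANSWER: 45664.06


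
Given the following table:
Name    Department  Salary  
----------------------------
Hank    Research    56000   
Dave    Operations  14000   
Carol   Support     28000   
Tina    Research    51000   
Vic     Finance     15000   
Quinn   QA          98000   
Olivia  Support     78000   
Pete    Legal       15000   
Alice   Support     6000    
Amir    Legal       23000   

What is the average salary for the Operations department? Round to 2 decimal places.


Operations department members:
  Dave: 14000
Sum = 14000
Count = 1
Average = 14000 / 1 = 14000.00

ANSWER: 14000.00


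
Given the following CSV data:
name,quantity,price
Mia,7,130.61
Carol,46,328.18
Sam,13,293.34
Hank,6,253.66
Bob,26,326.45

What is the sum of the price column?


Values in 'price' column:
  Row 1: 130.61
  Row 2: 328.18
  Row 3: 293.34
  Row 4: 253.66
  Row 5: 326.45
Sum = 130.61 + 328.18 + 293.34 + 253.66 + 326.45 = 1332.24

ANSWER: 1332.24


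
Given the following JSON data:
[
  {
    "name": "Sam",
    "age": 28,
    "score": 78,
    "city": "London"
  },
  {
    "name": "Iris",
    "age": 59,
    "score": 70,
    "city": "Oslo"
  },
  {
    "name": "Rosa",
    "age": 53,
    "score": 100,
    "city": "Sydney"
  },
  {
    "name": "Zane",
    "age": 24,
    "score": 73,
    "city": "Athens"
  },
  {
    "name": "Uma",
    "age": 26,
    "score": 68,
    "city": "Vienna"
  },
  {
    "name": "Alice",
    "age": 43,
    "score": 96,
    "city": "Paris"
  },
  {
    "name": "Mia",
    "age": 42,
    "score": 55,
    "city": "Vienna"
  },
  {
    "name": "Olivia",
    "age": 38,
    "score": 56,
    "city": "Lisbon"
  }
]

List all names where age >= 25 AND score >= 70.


Checking both conditions:
  Sam (age=28, score=78) -> YES
  Iris (age=59, score=70) -> YES
  Rosa (age=53, score=100) -> YES
  Zane (age=24, score=73) -> no
  Uma (age=26, score=68) -> no
  Alice (age=43, score=96) -> YES
  Mia (age=42, score=55) -> no
  Olivia (age=38, score=56) -> no


ANSWER: Sam, Iris, Rosa, Alice
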